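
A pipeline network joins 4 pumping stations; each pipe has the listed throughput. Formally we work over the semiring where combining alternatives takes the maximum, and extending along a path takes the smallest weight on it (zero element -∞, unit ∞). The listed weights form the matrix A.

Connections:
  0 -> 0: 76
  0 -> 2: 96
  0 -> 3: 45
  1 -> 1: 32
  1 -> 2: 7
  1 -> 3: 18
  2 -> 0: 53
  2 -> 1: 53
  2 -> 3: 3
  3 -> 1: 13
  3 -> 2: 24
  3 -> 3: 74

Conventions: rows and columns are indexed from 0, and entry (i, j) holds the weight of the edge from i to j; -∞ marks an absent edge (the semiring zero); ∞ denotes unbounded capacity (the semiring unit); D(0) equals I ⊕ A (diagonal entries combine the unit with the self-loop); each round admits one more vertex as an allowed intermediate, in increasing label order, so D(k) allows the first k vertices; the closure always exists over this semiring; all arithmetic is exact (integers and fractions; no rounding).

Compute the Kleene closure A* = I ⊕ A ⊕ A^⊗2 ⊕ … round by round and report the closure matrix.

D(0):
  [∞, -∞, 96, 45]
  [-∞, ∞, 7, 18]
  [53, 53, ∞, 3]
  [-∞, 13, 24, ∞]
D(1):
  [∞, -∞, 96, 45]
  [-∞, ∞, 7, 18]
  [53, 53, ∞, 45]
  [-∞, 13, 24, ∞]
D(2):
  [∞, -∞, 96, 45]
  [-∞, ∞, 7, 18]
  [53, 53, ∞, 45]
  [-∞, 13, 24, ∞]
D(3):
  [∞, 53, 96, 45]
  [7, ∞, 7, 18]
  [53, 53, ∞, 45]
  [24, 24, 24, ∞]
D(4):
  [∞, 53, 96, 45]
  [18, ∞, 18, 18]
  [53, 53, ∞, 45]
  [24, 24, 24, ∞]
Answer: A* = [[∞, 53, 96, 45], [18, ∞, 18, 18], [53, 53, ∞, 45], [24, 24, 24, ∞]]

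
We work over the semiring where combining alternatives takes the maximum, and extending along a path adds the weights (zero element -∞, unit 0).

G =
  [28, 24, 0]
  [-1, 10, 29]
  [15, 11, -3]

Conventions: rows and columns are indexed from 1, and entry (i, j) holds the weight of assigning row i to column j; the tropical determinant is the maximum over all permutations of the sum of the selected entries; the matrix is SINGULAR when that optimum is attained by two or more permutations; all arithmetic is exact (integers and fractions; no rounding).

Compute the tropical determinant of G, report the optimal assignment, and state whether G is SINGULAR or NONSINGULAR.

σ = (1, 2, 3): 28 + 10 + (-3) = 35
σ = (1, 3, 2): 28 + 29 + 11 = 68
σ = (2, 1, 3): 24 + (-1) + (-3) = 20
σ = (2, 3, 1): 24 + 29 + 15 = 68
σ = (3, 1, 2): 0 + (-1) + 11 = 10
σ = (3, 2, 1): 0 + 10 + 15 = 25
Optimal value attained by: σ = (1, 3, 2).
Answer: det⊕(G) = 68; verdict: SINGULAR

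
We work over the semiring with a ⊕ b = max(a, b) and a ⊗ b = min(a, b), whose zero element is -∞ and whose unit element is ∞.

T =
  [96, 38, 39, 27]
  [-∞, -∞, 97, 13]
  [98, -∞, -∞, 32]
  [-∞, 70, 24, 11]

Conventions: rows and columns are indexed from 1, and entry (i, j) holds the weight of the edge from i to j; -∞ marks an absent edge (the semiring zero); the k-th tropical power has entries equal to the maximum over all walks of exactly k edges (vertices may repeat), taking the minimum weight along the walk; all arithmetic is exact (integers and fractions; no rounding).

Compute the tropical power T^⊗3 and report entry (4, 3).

T^⊗2:
  [96, 38, 39, 32]
  [97, 13, 13, 32]
  [96, 38, 39, 27]
  [24, 11, 70, 24]
T^⊗3:
  [96, 38, 39, 32]
  [96, 38, 39, 27]
  [96, 38, 39, 32]
  [70, 24, 24, 32]
Key observation: the optimum is the walk 4->3->1->3, with weight 24 min 98 min 39 = 24.
Optimal value attained by: walk 4->3->1->3.
Answer: (T^⊗3)[4][3] = 24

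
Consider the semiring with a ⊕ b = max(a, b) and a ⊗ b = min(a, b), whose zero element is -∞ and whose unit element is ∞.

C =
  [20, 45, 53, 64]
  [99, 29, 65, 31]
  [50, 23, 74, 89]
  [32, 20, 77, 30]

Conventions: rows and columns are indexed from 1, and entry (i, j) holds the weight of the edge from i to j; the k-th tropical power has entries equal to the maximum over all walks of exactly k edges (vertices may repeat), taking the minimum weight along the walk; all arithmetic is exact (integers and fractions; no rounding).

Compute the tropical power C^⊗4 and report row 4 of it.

C^⊗2:
  [50, 29, 64, 53]
  [50, 45, 65, 65]
  [50, 45, 77, 74]
  [50, 32, 74, 77]
C^⊗3:
  [50, 45, 64, 64]
  [50, 45, 65, 65]
  [50, 45, 74, 77]
  [50, 45, 77, 74]
C^⊗4:
  [50, 45, 64, 64]
  [50, 45, 65, 65]
  [50, 45, 77, 74]
  [50, 45, 74, 77]
Answer: row 4 of C^⊗4 = [50, 45, 74, 77]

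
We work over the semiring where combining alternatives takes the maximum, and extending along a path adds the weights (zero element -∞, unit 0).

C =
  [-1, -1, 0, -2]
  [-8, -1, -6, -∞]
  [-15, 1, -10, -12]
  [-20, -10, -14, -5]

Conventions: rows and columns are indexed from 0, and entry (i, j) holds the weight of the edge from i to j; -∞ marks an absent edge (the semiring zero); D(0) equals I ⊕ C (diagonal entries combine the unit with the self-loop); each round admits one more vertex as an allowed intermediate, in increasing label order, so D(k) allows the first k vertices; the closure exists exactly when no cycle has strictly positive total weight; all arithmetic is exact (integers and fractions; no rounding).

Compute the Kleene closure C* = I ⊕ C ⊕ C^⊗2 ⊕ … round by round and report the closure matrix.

D(0):
  [0, -1, 0, -2]
  [-8, 0, -6, -∞]
  [-15, 1, 0, -12]
  [-20, -10, -14, 0]
D(1):
  [0, -1, 0, -2]
  [-8, 0, -6, -10]
  [-15, 1, 0, -12]
  [-20, -10, -14, 0]
D(2):
  [0, -1, 0, -2]
  [-8, 0, -6, -10]
  [-7, 1, 0, -9]
  [-18, -10, -14, 0]
D(3):
  [0, 1, 0, -2]
  [-8, 0, -6, -10]
  [-7, 1, 0, -9]
  [-18, -10, -14, 0]
D(4):
  [0, 1, 0, -2]
  [-8, 0, -6, -10]
  [-7, 1, 0, -9]
  [-18, -10, -14, 0]
Answer: C* = [[0, 1, 0, -2], [-8, 0, -6, -10], [-7, 1, 0, -9], [-18, -10, -14, 0]]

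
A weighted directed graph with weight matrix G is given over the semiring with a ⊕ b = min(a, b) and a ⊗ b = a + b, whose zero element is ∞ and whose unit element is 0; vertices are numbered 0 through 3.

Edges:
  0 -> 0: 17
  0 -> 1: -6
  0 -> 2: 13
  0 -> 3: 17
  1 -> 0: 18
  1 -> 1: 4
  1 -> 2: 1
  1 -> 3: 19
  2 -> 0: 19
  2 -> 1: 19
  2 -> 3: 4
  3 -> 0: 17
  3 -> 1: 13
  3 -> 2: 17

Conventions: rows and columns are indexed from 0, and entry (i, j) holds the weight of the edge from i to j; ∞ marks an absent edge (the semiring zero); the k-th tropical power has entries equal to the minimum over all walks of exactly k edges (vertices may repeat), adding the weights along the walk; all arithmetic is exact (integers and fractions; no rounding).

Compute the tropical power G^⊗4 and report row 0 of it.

G^⊗2:
  [12, -2, -5, 13]
  [20, 8, 5, 5]
  [21, 13, 20, 36]
  [31, 11, 14, 21]
G^⊗3:
  [14, 2, -1, -1]
  [22, 12, 9, 9]
  [31, 15, 14, 24]
  [29, 15, 12, 18]
G^⊗4:
  [16, 6, 3, 3]
  [26, 16, 13, 13]
  [33, 19, 16, 18]
  [31, 19, 16, 16]
Answer: row 0 of G^⊗4 = [16, 6, 3, 3]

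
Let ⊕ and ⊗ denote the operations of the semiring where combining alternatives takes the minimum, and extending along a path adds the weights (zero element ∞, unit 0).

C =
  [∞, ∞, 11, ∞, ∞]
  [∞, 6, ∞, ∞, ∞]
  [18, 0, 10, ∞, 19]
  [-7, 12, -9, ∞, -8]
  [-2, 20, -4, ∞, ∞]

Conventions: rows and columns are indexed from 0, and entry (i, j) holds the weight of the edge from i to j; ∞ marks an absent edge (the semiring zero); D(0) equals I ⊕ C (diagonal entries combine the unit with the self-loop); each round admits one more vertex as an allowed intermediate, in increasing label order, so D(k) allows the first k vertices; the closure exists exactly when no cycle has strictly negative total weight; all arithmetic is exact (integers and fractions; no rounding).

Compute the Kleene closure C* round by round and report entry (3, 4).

D(0):
  [0, ∞, 11, ∞, ∞]
  [∞, 0, ∞, ∞, ∞]
  [18, 0, 0, ∞, 19]
  [-7, 12, -9, 0, -8]
  [-2, 20, -4, ∞, 0]
D(1):
  [0, ∞, 11, ∞, ∞]
  [∞, 0, ∞, ∞, ∞]
  [18, 0, 0, ∞, 19]
  [-7, 12, -9, 0, -8]
  [-2, 20, -4, ∞, 0]
D(2):
  [0, ∞, 11, ∞, ∞]
  [∞, 0, ∞, ∞, ∞]
  [18, 0, 0, ∞, 19]
  [-7, 12, -9, 0, -8]
  [-2, 20, -4, ∞, 0]
D(3):
  [0, 11, 11, ∞, 30]
  [∞, 0, ∞, ∞, ∞]
  [18, 0, 0, ∞, 19]
  [-7, -9, -9, 0, -8]
  [-2, -4, -4, ∞, 0]
D(4):
  [0, 11, 11, ∞, 30]
  [∞, 0, ∞, ∞, ∞]
  [18, 0, 0, ∞, 19]
  [-7, -9, -9, 0, -8]
  [-2, -4, -4, ∞, 0]
D(5):
  [0, 11, 11, ∞, 30]
  [∞, 0, ∞, ∞, ∞]
  [17, 0, 0, ∞, 19]
  [-10, -12, -12, 0, -8]
  [-2, -4, -4, ∞, 0]
Answer: C*[3][4] = -8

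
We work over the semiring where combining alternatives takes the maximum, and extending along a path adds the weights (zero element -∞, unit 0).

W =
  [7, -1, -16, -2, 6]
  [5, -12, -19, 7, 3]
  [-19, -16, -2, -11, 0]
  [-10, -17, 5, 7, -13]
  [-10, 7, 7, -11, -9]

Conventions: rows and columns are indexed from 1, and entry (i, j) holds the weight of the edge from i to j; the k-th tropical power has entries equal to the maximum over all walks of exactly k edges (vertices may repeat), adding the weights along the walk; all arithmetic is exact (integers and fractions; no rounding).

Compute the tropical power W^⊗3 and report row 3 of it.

W^⊗2:
  [14, 13, 13, 6, 13]
  [12, 10, 12, 14, 11]
  [-10, 7, 7, -4, -2]
  [-3, -6, 12, 14, 5]
  [12, -2, 5, 14, 10]
W^⊗3:
  [21, 20, 20, 20, 20]
  [19, 18, 19, 21, 18]
  [12, 5, 5, 14, 10]
  [4, 12, 19, 21, 12]
  [19, 17, 19, 21, 18]
Answer: row 3 of W^⊗3 = [12, 5, 5, 14, 10]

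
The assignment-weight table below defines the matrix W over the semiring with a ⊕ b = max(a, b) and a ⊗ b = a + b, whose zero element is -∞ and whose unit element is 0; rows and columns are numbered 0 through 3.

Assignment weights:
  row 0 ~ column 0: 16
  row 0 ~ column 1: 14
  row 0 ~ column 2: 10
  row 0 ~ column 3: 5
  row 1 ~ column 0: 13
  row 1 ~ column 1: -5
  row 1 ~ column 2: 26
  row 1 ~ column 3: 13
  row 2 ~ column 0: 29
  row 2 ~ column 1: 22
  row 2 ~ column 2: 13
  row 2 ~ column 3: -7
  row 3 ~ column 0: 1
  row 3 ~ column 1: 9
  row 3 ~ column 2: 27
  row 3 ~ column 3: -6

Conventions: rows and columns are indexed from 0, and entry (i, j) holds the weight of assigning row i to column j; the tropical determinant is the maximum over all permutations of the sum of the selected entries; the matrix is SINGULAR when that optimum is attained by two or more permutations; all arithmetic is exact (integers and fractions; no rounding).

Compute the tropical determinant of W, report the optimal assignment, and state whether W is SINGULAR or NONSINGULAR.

σ = (0, 1, 2, 3): 16 + (-5) + 13 + (-6) = 18
σ = (0, 1, 3, 2): 16 + (-5) + (-7) + 27 = 31
σ = (0, 2, 1, 3): 16 + 26 + 22 + (-6) = 58
σ = (0, 2, 3, 1): 16 + 26 + (-7) + 9 = 44
σ = (0, 3, 1, 2): 16 + 13 + 22 + 27 = 78
σ = (0, 3, 2, 1): 16 + 13 + 13 + 9 = 51
σ = (1, 0, 2, 3): 14 + 13 + 13 + (-6) = 34
σ = (1, 0, 3, 2): 14 + 13 + (-7) + 27 = 47
σ = (1, 2, 0, 3): 14 + 26 + 29 + (-6) = 63
σ = (1, 2, 3, 0): 14 + 26 + (-7) + 1 = 34
σ = (1, 3, 0, 2): 14 + 13 + 29 + 27 = 83
σ = (1, 3, 2, 0): 14 + 13 + 13 + 1 = 41
σ = (2, 0, 1, 3): 10 + 13 + 22 + (-6) = 39
σ = (2, 0, 3, 1): 10 + 13 + (-7) + 9 = 25
σ = (2, 1, 0, 3): 10 + (-5) + 29 + (-6) = 28
σ = (2, 1, 3, 0): 10 + (-5) + (-7) + 1 = -1
σ = (2, 3, 0, 1): 10 + 13 + 29 + 9 = 61
σ = (2, 3, 1, 0): 10 + 13 + 22 + 1 = 46
σ = (3, 0, 1, 2): 5 + 13 + 22 + 27 = 67
σ = (3, 0, 2, 1): 5 + 13 + 13 + 9 = 40
σ = (3, 1, 0, 2): 5 + (-5) + 29 + 27 = 56
σ = (3, 1, 2, 0): 5 + (-5) + 13 + 1 = 14
σ = (3, 2, 0, 1): 5 + 26 + 29 + 9 = 69
σ = (3, 2, 1, 0): 5 + 26 + 22 + 1 = 54
Optimal value attained by: σ = (1, 3, 0, 2).
Answer: det⊕(W) = 83; verdict: NONSINGULAR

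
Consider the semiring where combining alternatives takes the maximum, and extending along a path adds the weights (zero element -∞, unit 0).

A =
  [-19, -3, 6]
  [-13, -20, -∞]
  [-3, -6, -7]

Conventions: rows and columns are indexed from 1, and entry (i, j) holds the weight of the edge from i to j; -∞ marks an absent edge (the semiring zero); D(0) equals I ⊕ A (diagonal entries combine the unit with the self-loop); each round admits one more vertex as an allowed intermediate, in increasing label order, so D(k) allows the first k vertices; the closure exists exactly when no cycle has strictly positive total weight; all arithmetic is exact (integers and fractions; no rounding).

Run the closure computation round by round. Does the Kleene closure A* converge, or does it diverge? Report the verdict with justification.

D(0):
  [0, -3, 6]
  [-13, 0, -∞]
  [-3, -6, 0]
Detection: at round 1, diagonal entry (3, 3) turns strictly positive.
Key observation: the cycle 3->1->3 has total weight (-3) + 6, which is strictly positive.
Answer: DIVERGES — positive cycle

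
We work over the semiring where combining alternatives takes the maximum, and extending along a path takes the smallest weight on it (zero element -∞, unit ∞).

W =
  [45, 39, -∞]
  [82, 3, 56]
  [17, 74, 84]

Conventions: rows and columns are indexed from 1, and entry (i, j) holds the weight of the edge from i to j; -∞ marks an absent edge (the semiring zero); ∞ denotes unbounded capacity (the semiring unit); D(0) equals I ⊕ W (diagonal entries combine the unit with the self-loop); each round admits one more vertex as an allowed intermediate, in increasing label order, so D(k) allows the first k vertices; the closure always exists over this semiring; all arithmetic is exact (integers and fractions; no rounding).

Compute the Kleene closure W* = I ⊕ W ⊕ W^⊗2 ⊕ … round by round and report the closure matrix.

D(0):
  [∞, 39, -∞]
  [82, ∞, 56]
  [17, 74, ∞]
D(1):
  [∞, 39, -∞]
  [82, ∞, 56]
  [17, 74, ∞]
D(2):
  [∞, 39, 39]
  [82, ∞, 56]
  [74, 74, ∞]
D(3):
  [∞, 39, 39]
  [82, ∞, 56]
  [74, 74, ∞]
Answer: W* = [[∞, 39, 39], [82, ∞, 56], [74, 74, ∞]]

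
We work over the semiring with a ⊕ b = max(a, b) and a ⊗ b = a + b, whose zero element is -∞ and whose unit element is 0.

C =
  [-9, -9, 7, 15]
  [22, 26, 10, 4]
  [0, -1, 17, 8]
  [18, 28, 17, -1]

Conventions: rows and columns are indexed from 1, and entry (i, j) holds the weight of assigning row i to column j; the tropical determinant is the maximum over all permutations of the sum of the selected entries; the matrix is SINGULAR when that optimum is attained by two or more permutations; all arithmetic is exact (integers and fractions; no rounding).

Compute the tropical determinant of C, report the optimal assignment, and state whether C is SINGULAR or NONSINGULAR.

σ = (1, 2, 3, 4): (-9) + 26 + 17 + (-1) = 33
σ = (1, 2, 4, 3): (-9) + 26 + 8 + 17 = 42
σ = (1, 3, 2, 4): (-9) + 10 + (-1) + (-1) = -1
σ = (1, 3, 4, 2): (-9) + 10 + 8 + 28 = 37
σ = (1, 4, 2, 3): (-9) + 4 + (-1) + 17 = 11
σ = (1, 4, 3, 2): (-9) + 4 + 17 + 28 = 40
σ = (2, 1, 3, 4): (-9) + 22 + 17 + (-1) = 29
σ = (2, 1, 4, 3): (-9) + 22 + 8 + 17 = 38
σ = (2, 3, 1, 4): (-9) + 10 + 0 + (-1) = 0
σ = (2, 3, 4, 1): (-9) + 10 + 8 + 18 = 27
σ = (2, 4, 1, 3): (-9) + 4 + 0 + 17 = 12
σ = (2, 4, 3, 1): (-9) + 4 + 17 + 18 = 30
σ = (3, 1, 2, 4): 7 + 22 + (-1) + (-1) = 27
σ = (3, 1, 4, 2): 7 + 22 + 8 + 28 = 65
σ = (3, 2, 1, 4): 7 + 26 + 0 + (-1) = 32
σ = (3, 2, 4, 1): 7 + 26 + 8 + 18 = 59
σ = (3, 4, 1, 2): 7 + 4 + 0 + 28 = 39
σ = (3, 4, 2, 1): 7 + 4 + (-1) + 18 = 28
σ = (4, 1, 2, 3): 15 + 22 + (-1) + 17 = 53
σ = (4, 1, 3, 2): 15 + 22 + 17 + 28 = 82
σ = (4, 2, 1, 3): 15 + 26 + 0 + 17 = 58
σ = (4, 2, 3, 1): 15 + 26 + 17 + 18 = 76
σ = (4, 3, 1, 2): 15 + 10 + 0 + 28 = 53
σ = (4, 3, 2, 1): 15 + 10 + (-1) + 18 = 42
Optimal value attained by: σ = (4, 1, 3, 2).
Answer: det⊕(C) = 82; verdict: NONSINGULAR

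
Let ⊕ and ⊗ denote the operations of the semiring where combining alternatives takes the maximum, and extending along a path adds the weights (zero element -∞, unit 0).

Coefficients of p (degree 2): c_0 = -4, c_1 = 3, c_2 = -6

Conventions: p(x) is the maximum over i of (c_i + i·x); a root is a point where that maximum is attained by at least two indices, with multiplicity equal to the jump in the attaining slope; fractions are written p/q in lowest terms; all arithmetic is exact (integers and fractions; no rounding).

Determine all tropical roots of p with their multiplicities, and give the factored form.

hull edge (i=0, c=-4) to (i=1, c=3): slope 7, span 1
hull edge (i=1, c=3) to (i=2, c=-6): slope -9, span 1
Factored form: p(x) = -6 ⊗ (x ⊕ (-7)) ⊗ (x ⊕ 9)
Answer: roots = -7 (mult 1), 9 (mult 1)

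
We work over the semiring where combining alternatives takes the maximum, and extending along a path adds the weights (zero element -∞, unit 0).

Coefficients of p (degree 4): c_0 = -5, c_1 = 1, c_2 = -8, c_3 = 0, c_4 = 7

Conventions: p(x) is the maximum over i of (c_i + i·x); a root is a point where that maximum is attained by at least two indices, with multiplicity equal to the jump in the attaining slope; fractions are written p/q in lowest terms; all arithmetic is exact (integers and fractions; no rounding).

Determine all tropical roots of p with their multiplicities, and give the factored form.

hull edge (i=0, c=-5) to (i=1, c=1): slope 6, span 1
hull edge (i=1, c=1) to (i=4, c=7): slope 2, span 3
Factored form: p(x) = 7 ⊗ (x ⊕ (-6)) ⊗ (x ⊕ (-2)) ⊗ (x ⊕ (-2)) ⊗ (x ⊕ (-2))
Answer: roots = -6 (mult 1), -2 (mult 3)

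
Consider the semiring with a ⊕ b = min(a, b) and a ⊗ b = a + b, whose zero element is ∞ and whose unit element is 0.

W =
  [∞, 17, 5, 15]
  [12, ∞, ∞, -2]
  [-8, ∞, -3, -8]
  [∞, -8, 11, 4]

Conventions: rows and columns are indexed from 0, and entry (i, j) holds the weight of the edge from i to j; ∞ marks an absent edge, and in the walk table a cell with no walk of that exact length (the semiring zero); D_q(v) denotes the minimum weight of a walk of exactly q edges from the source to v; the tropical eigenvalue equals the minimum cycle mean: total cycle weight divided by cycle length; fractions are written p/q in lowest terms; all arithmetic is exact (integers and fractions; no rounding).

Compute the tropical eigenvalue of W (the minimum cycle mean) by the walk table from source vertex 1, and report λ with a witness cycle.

q=0: [∞, 0, ∞, ∞]
q=1: [12, ∞, ∞, -2]
q=2: [∞, -10, 9, 2]
q=3: [1, -6, 6, -12]
q=4: [-2, -20, -1, -8]
Optimal cycle mean attained by: cycle 1->3->1, total (-2) + (-8), length 2.
Answer: λ = -5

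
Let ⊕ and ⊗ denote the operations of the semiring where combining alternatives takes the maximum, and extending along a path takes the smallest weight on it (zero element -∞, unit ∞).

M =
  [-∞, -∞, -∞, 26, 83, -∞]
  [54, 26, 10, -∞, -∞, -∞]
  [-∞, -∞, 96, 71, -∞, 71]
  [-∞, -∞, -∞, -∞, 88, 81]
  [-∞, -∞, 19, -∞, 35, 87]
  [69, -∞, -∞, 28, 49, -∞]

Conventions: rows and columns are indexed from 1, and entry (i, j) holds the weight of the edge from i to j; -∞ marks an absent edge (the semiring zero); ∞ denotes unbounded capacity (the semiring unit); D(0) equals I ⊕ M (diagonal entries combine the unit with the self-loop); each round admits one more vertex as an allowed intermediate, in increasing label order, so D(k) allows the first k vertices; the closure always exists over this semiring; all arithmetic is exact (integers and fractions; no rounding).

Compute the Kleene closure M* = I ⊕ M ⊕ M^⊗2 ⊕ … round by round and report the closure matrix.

D(0):
  [∞, -∞, -∞, 26, 83, -∞]
  [54, ∞, 10, -∞, -∞, -∞]
  [-∞, -∞, ∞, 71, -∞, 71]
  [-∞, -∞, -∞, ∞, 88, 81]
  [-∞, -∞, 19, -∞, ∞, 87]
  [69, -∞, -∞, 28, 49, ∞]
D(1):
  [∞, -∞, -∞, 26, 83, -∞]
  [54, ∞, 10, 26, 54, -∞]
  [-∞, -∞, ∞, 71, -∞, 71]
  [-∞, -∞, -∞, ∞, 88, 81]
  [-∞, -∞, 19, -∞, ∞, 87]
  [69, -∞, -∞, 28, 69, ∞]
D(2):
  [∞, -∞, -∞, 26, 83, -∞]
  [54, ∞, 10, 26, 54, -∞]
  [-∞, -∞, ∞, 71, -∞, 71]
  [-∞, -∞, -∞, ∞, 88, 81]
  [-∞, -∞, 19, -∞, ∞, 87]
  [69, -∞, -∞, 28, 69, ∞]
D(3):
  [∞, -∞, -∞, 26, 83, -∞]
  [54, ∞, 10, 26, 54, 10]
  [-∞, -∞, ∞, 71, -∞, 71]
  [-∞, -∞, -∞, ∞, 88, 81]
  [-∞, -∞, 19, 19, ∞, 87]
  [69, -∞, -∞, 28, 69, ∞]
D(4):
  [∞, -∞, -∞, 26, 83, 26]
  [54, ∞, 10, 26, 54, 26]
  [-∞, -∞, ∞, 71, 71, 71]
  [-∞, -∞, -∞, ∞, 88, 81]
  [-∞, -∞, 19, 19, ∞, 87]
  [69, -∞, -∞, 28, 69, ∞]
D(5):
  [∞, -∞, 19, 26, 83, 83]
  [54, ∞, 19, 26, 54, 54]
  [-∞, -∞, ∞, 71, 71, 71]
  [-∞, -∞, 19, ∞, 88, 87]
  [-∞, -∞, 19, 19, ∞, 87]
  [69, -∞, 19, 28, 69, ∞]
D(6):
  [∞, -∞, 19, 28, 83, 83]
  [54, ∞, 19, 28, 54, 54]
  [69, -∞, ∞, 71, 71, 71]
  [69, -∞, 19, ∞, 88, 87]
  [69, -∞, 19, 28, ∞, 87]
  [69, -∞, 19, 28, 69, ∞]
Answer: M* = [[∞, -∞, 19, 28, 83, 83], [54, ∞, 19, 28, 54, 54], [69, -∞, ∞, 71, 71, 71], [69, -∞, 19, ∞, 88, 87], [69, -∞, 19, 28, ∞, 87], [69, -∞, 19, 28, 69, ∞]]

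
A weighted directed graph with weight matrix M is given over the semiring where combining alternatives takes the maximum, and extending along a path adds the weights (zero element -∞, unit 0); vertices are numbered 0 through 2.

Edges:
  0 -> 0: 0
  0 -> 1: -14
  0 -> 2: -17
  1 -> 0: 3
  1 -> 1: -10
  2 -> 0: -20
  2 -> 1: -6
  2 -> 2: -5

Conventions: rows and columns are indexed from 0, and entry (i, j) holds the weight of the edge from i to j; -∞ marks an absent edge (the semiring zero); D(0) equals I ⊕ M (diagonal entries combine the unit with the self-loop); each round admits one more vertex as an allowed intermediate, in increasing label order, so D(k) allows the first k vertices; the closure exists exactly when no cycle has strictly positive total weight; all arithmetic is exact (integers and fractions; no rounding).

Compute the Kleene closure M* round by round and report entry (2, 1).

D(0):
  [0, -14, -17]
  [3, 0, -∞]
  [-20, -6, 0]
D(1):
  [0, -14, -17]
  [3, 0, -14]
  [-20, -6, 0]
D(2):
  [0, -14, -17]
  [3, 0, -14]
  [-3, -6, 0]
D(3):
  [0, -14, -17]
  [3, 0, -14]
  [-3, -6, 0]
Answer: M*[2][1] = -6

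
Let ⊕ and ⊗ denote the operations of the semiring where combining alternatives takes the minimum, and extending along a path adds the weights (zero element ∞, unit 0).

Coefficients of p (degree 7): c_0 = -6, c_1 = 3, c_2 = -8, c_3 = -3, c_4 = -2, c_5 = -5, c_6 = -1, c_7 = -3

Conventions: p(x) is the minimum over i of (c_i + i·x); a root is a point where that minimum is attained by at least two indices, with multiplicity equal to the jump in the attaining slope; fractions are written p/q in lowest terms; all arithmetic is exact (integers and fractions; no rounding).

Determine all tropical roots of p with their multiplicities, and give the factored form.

hull edge (i=0, c=-6) to (i=2, c=-8): slope -1, span 2
hull edge (i=2, c=-8) to (i=7, c=-3): slope 1, span 5
Factored form: p(x) = -3 ⊗ (x ⊕ (-1)) ⊗ (x ⊕ (-1)) ⊗ (x ⊕ (-1)) ⊗ (x ⊕ (-1)) ⊗ (x ⊕ (-1)) ⊗ (x ⊕ 1) ⊗ (x ⊕ 1)
Answer: roots = -1 (mult 5), 1 (mult 2)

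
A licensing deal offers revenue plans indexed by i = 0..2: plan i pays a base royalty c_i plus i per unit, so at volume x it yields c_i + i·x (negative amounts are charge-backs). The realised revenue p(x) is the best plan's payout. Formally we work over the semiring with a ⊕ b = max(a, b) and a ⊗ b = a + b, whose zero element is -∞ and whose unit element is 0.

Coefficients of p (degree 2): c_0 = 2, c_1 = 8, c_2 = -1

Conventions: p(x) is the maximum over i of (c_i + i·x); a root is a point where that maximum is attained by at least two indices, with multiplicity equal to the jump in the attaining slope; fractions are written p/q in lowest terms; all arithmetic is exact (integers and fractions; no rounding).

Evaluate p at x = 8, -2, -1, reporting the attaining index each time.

p(8) = max(2+0·8=2, 8+1·8=16, -1+2·8=15) = 16 (attained by i=1)
p(-2) = max(2+0·(-2)=2, 8+1·(-2)=6, -1+2·(-2)=-5) = 6 (attained by i=1)
p(-1) = max(2+0·(-1)=2, 8+1·(-1)=7, -1+2·(-1)=-3) = 7 (attained by i=1)
Answer: p(8) = 16; p(-2) = 6; p(-1) = 7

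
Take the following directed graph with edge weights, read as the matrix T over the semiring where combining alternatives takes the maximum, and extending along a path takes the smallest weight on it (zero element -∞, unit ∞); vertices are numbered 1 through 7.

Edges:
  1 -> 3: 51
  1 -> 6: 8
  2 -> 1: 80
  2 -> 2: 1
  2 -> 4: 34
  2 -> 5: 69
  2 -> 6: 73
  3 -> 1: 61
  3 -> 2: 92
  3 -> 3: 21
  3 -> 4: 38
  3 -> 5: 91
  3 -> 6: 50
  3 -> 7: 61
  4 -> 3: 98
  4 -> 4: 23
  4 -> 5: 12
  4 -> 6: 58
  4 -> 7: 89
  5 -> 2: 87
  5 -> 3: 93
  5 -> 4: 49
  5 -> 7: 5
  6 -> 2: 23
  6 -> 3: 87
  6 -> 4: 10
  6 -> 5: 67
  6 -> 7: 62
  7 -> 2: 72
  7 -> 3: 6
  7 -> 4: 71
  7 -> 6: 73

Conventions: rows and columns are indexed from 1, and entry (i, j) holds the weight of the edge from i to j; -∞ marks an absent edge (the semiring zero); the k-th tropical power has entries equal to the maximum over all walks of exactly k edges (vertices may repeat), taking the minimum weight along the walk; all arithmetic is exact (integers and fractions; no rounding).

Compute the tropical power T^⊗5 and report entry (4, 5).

T^⊗2:
  [51, 51, 21, 38, 51, 50, 51]
  [1, 69, 73, 49, 67, 34, 62]
  [80, 87, 91, 61, 69, 73, 50]
  [61, 92, 58, 71, 91, 73, 61]
  [80, 92, 49, 38, 91, 73, 61]
  [61, 87, 67, 62, 87, 62, 61]
  [72, 23, 73, 34, 69, 72, 71]
T^⊗3:
  [51, 51, 51, 51, 51, 51, 50]
  [69, 73, 67, 62, 73, 69, 61]
  [80, 91, 73, 50, 91, 73, 62]
  [80, 87, 91, 61, 69, 73, 71]
  [80, 87, 91, 61, 69, 73, 62]
  [80, 87, 87, 61, 69, 73, 62]
  [61, 73, 72, 71, 73, 71, 62]
T^⊗4:
  [51, 51, 51, 50, 51, 51, 51]
  [73, 73, 73, 61, 69, 73, 62]
  [80, 87, 91, 62, 73, 73, 62]
  [80, 91, 73, 71, 91, 73, 62]
  [80, 91, 73, 62, 91, 73, 62]
  [80, 87, 73, 62, 87, 73, 62]
  [73, 73, 73, 62, 72, 73, 71]
T^⊗5:
  [51, 51, 51, 51, 51, 51, 51]
  [73, 73, 73, 62, 73, 73, 62]
  [80, 91, 73, 62, 91, 73, 62]
  [80, 87, 91, 62, 73, 73, 71]
  [80, 87, 91, 62, 73, 73, 62]
  [80, 87, 87, 62, 73, 73, 62]
  [73, 73, 73, 71, 73, 73, 62]
Key observation: the optimum is the walk 4->3->2->6->3->5, with weight 98 min 92 min 73 min 87 min 91 = 73.
Optimal value attained by: walk 4->3->2->6->3->5.
Answer: (T^⊗5)[4][5] = 73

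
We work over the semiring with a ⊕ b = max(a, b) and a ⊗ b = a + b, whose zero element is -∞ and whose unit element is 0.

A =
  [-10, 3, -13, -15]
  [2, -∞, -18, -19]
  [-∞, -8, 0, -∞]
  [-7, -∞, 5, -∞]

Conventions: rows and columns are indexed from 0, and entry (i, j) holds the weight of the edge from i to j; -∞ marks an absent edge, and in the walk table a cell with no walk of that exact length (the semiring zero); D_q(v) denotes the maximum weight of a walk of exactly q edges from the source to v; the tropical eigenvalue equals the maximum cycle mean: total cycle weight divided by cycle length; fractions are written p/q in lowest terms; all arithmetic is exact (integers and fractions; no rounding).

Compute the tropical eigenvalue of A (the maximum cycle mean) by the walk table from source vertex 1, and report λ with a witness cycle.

q=0: [-∞, 0, -∞, -∞]
q=1: [2, -∞, -18, -19]
q=2: [-8, 5, -11, -13]
q=3: [7, -5, -8, -14]
q=4: [-3, 10, -6, -8]
Optimal cycle mean attained by: cycle 0->1->0, total 3 + 2, length 2.
Answer: λ = 5/2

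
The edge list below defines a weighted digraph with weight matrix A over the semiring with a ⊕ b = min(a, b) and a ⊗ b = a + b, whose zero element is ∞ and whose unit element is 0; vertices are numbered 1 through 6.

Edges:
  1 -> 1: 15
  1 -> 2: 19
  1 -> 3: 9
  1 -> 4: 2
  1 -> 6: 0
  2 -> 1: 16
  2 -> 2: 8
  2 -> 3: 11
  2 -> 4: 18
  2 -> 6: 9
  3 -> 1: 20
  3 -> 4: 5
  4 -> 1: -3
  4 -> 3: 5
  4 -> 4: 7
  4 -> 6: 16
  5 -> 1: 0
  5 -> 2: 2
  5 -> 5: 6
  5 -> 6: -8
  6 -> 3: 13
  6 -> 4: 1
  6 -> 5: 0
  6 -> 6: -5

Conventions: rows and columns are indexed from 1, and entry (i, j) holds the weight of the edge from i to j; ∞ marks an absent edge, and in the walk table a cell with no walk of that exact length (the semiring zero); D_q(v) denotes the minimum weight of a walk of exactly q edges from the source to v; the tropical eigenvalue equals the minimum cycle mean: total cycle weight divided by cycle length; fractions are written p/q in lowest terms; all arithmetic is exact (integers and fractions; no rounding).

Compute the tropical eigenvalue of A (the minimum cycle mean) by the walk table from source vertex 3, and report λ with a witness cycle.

q=0: [∞, ∞, 0, ∞, ∞, ∞]
q=1: [20, ∞, ∞, 5, ∞, ∞]
q=2: [2, 39, 10, 12, ∞, 20]
q=3: [9, 21, 11, 4, 20, 2]
q=4: [1, 22, 9, 3, 2, -3]
q=5: [0, 4, 8, -2, -3, -8]
q=6: [-5, -1, 3, -7, -8, -13]
Optimal cycle mean attained by: cycle 6->6, total (-5), length 1.
Answer: λ = -5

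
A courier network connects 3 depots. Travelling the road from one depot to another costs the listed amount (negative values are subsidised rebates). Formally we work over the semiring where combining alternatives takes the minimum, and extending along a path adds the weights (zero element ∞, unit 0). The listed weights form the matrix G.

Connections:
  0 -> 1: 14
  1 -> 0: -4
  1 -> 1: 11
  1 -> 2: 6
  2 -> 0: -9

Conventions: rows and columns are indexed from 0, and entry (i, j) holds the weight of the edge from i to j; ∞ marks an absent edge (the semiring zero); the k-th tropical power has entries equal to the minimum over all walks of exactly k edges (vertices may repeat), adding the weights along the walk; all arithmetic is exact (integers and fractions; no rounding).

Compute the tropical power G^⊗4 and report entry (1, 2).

G^⊗2:
  [10, 25, 20]
  [-3, 10, 17]
  [∞, 5, ∞]
G^⊗3:
  [11, 24, 31]
  [6, 11, 16]
  [1, 16, 11]
G^⊗4:
  [20, 25, 30]
  [7, 20, 17]
  [2, 15, 22]
Key observation: the optimum is the walk 1->2->0->1->2, with weight 6 + (-9) + 14 + 6 = 17.
Optimal value attained by: walk 1->2->0->1->2.
Answer: (G^⊗4)[1][2] = 17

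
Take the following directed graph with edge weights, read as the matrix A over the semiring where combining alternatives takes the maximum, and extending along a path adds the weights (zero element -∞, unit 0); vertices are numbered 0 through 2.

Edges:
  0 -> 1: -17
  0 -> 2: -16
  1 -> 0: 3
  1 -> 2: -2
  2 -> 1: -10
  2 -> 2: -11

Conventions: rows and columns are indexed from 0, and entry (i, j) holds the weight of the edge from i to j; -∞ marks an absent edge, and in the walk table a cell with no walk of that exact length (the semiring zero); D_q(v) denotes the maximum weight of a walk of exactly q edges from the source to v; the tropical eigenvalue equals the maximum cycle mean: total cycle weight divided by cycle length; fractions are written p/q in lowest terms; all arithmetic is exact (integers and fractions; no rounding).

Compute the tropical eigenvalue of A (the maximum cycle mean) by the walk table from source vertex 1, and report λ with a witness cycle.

q=0: [-∞, 0, -∞]
q=1: [3, -∞, -2]
q=2: [-∞, -12, -13]
q=3: [-9, -23, -14]
Optimal cycle mean attained by: cycle 1->2->1, total (-2) + (-10), length 2.
Answer: λ = -6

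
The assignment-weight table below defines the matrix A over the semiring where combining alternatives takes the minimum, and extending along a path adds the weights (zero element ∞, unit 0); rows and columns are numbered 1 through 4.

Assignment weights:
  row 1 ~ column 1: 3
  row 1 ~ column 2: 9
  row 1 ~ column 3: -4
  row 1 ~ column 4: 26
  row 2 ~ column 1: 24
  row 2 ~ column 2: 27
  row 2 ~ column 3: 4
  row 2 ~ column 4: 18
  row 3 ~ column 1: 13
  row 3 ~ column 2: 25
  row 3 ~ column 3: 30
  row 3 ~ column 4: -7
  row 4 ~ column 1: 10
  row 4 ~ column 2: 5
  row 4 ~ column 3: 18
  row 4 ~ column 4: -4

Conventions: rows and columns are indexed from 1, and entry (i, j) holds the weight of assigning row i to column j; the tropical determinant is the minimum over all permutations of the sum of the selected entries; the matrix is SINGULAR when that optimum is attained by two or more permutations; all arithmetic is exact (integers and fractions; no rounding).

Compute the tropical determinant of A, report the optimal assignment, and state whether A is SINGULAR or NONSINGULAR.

σ = (1, 2, 3, 4): 3 + 27 + 30 + (-4) = 56
σ = (1, 2, 4, 3): 3 + 27 + (-7) + 18 = 41
σ = (1, 3, 2, 4): 3 + 4 + 25 + (-4) = 28
σ = (1, 3, 4, 2): 3 + 4 + (-7) + 5 = 5
σ = (1, 4, 2, 3): 3 + 18 + 25 + 18 = 64
σ = (1, 4, 3, 2): 3 + 18 + 30 + 5 = 56
σ = (2, 1, 3, 4): 9 + 24 + 30 + (-4) = 59
σ = (2, 1, 4, 3): 9 + 24 + (-7) + 18 = 44
σ = (2, 3, 1, 4): 9 + 4 + 13 + (-4) = 22
σ = (2, 3, 4, 1): 9 + 4 + (-7) + 10 = 16
σ = (2, 4, 1, 3): 9 + 18 + 13 + 18 = 58
σ = (2, 4, 3, 1): 9 + 18 + 30 + 10 = 67
σ = (3, 1, 2, 4): (-4) + 24 + 25 + (-4) = 41
σ = (3, 1, 4, 2): (-4) + 24 + (-7) + 5 = 18
σ = (3, 2, 1, 4): (-4) + 27 + 13 + (-4) = 32
σ = (3, 2, 4, 1): (-4) + 27 + (-7) + 10 = 26
σ = (3, 4, 1, 2): (-4) + 18 + 13 + 5 = 32
σ = (3, 4, 2, 1): (-4) + 18 + 25 + 10 = 49
σ = (4, 1, 2, 3): 26 + 24 + 25 + 18 = 93
σ = (4, 1, 3, 2): 26 + 24 + 30 + 5 = 85
σ = (4, 2, 1, 3): 26 + 27 + 13 + 18 = 84
σ = (4, 2, 3, 1): 26 + 27 + 30 + 10 = 93
σ = (4, 3, 1, 2): 26 + 4 + 13 + 5 = 48
σ = (4, 3, 2, 1): 26 + 4 + 25 + 10 = 65
Optimal value attained by: σ = (1, 3, 4, 2).
Answer: det⊕(A) = 5; verdict: NONSINGULAR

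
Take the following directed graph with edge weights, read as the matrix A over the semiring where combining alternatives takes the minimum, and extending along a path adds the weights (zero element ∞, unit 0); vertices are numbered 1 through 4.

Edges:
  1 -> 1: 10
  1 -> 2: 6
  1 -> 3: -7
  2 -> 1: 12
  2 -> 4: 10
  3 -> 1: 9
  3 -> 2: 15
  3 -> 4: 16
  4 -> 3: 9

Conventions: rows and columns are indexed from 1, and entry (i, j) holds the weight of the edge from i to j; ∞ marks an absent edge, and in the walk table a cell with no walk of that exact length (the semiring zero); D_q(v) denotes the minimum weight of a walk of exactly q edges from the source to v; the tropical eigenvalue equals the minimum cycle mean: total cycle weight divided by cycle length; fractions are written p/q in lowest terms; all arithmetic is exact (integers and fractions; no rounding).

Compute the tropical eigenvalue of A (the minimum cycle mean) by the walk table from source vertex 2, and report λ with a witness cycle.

q=0: [∞, 0, ∞, ∞]
q=1: [12, ∞, ∞, 10]
q=2: [22, 18, 5, ∞]
q=3: [14, 20, 15, 21]
q=4: [24, 20, 7, 30]
Optimal cycle mean attained by: cycle 1->3->1, total (-7) + 9, length 2.
Answer: λ = 1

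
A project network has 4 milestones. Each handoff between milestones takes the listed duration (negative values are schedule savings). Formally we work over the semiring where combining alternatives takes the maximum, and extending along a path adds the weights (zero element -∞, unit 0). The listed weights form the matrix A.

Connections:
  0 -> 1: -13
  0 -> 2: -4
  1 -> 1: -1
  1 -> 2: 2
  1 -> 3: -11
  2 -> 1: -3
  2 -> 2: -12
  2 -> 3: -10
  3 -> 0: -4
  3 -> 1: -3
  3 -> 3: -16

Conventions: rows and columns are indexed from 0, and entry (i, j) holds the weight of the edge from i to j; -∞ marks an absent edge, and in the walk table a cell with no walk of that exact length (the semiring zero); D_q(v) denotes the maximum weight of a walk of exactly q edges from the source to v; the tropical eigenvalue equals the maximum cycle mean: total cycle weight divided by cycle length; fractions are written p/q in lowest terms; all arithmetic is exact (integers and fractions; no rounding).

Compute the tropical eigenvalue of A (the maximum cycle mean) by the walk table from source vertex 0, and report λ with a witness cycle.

q=0: [0, -∞, -∞, -∞]
q=1: [-∞, -13, -4, -∞]
q=2: [-∞, -7, -11, -14]
q=3: [-18, -8, -5, -18]
q=4: [-22, -8, -6, -15]
Optimal cycle mean attained by: cycle 1->2->1, total 2 + (-3), length 2.
Answer: λ = -1/2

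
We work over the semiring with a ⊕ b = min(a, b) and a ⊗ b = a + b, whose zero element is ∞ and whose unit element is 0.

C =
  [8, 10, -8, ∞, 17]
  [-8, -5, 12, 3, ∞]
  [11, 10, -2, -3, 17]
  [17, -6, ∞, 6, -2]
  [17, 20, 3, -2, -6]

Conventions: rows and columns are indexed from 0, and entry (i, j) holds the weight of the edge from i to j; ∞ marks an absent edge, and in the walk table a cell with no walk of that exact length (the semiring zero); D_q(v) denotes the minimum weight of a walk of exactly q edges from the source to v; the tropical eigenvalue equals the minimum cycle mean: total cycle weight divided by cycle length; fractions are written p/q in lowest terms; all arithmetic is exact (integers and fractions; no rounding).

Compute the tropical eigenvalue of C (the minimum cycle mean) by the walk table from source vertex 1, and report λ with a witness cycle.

q=0: [∞, 0, ∞, ∞, ∞]
q=1: [-8, -5, 12, 3, ∞]
q=2: [-13, -10, -16, -2, 1]
q=3: [-18, -15, -21, -19, -5]
q=4: [-23, -25, -26, -24, -21]
q=5: [-33, -30, -31, -29, -27]
Optimal cycle mean attained by: cycle 0->2->3->1->0, total (-8) + (-3) + (-6) + (-8), length 4.
Answer: λ = -25/4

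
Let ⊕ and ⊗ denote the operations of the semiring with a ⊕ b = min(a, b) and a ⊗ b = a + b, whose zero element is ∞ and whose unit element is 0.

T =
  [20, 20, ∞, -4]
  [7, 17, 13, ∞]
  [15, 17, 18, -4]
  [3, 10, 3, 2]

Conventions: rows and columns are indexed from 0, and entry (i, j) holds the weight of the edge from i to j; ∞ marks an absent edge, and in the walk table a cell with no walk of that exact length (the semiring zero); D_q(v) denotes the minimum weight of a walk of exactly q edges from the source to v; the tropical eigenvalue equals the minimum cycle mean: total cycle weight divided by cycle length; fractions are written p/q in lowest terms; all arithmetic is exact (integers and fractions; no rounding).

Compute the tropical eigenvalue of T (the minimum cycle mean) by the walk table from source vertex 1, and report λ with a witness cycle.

q=0: [∞, 0, ∞, ∞]
q=1: [7, 17, 13, ∞]
q=2: [24, 27, 30, 3]
q=3: [6, 13, 6, 5]
q=4: [8, 15, 8, 2]
Optimal cycle mean attained by: cycle 0->3->0, total (-4) + 3, length 2.
Answer: λ = -1/2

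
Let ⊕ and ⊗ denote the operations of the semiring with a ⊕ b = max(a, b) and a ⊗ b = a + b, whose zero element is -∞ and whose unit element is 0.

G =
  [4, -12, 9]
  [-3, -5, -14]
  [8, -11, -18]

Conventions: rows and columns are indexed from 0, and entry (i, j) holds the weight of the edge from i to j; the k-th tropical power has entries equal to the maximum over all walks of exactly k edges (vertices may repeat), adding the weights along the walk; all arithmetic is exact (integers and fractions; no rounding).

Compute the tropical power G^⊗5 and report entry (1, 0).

G^⊗2:
  [17, -2, 13]
  [1, -10, 6]
  [12, -4, 17]
G^⊗3:
  [21, 5, 26]
  [14, -5, 10]
  [25, 6, 21]
G^⊗4:
  [34, 15, 30]
  [18, 2, 23]
  [29, 13, 34]
G^⊗5:
  [38, 22, 43]
  [31, 12, 27]
  [42, 23, 38]
Key observation: the optimum is the walk 1->0->2->0->2->0, with weight (-3) + 9 + 8 + 9 + 8 = 31.
Optimal value attained by: walk 1->0->2->0->2->0.
Answer: (G^⊗5)[1][0] = 31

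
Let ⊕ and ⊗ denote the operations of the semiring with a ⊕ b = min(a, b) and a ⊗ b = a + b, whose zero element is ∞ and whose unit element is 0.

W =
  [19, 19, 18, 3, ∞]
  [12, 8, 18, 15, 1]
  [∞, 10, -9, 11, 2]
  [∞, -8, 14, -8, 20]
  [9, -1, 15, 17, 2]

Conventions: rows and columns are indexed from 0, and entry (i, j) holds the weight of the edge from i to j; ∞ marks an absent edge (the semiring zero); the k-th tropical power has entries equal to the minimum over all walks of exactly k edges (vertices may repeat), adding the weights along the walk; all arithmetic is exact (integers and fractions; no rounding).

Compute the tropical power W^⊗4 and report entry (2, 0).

W^⊗2:
  [31, -5, 9, -5, 20]
  [10, 0, 9, 7, 3]
  [11, 1, -18, 2, -7]
  [4, -16, 5, -16, -7]
  [11, 1, 6, 9, 0]
W^⊗3:
  [7, -13, 0, -13, -4]
  [12, -1, 0, -1, 1]
  [2, -8, -27, -7, -16]
  [-4, -24, -4, -24, -15]
  [9, -1, -3, 1, 2]
W^⊗4:
  [-1, -21, -9, -21, -12]
  [10, -9, -9, -9, 0]
  [-7, -17, -36, -16, -25]
  [-12, -32, -13, -32, -23]
  [11, -7, -12, -7, -1]
Key observation: the optimum is the walk 2->2->2->4->0, with weight (-9) + (-9) + 2 + 9 = -7.
Optimal value attained by: walk 2->2->2->4->0.
Answer: (W^⊗4)[2][0] = -7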